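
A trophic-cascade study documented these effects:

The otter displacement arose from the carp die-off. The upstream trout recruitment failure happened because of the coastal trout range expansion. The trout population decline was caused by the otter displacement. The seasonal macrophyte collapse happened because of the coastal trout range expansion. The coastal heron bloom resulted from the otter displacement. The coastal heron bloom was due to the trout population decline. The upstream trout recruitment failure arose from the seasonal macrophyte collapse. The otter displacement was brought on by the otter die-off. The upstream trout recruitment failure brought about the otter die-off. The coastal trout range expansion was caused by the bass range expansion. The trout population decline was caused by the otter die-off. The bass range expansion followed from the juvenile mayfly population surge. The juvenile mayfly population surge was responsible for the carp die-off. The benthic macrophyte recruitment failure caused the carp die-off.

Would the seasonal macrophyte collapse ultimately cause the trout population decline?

Yes

There is a causal chain: the seasonal macrophyte collapse → the upstream trout recruitment failure → the otter die-off → the trout population decline.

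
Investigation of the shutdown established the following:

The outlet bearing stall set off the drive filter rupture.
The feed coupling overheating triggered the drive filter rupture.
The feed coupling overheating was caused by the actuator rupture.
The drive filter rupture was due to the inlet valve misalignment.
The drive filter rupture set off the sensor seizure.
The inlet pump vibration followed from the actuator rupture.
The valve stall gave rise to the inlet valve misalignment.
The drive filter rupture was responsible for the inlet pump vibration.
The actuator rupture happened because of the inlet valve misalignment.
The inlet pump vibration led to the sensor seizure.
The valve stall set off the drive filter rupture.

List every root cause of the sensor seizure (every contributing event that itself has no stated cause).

the outlet bearing stall, the valve stall

Tracing upstream from the sensor seizure: the sensor seizure ← the drive filter rupture ← the valve stall.
A separate upstream branch: the sensor seizure ← the drive filter rupture ← the outlet bearing stall.
Each of those chain origins has no stated cause.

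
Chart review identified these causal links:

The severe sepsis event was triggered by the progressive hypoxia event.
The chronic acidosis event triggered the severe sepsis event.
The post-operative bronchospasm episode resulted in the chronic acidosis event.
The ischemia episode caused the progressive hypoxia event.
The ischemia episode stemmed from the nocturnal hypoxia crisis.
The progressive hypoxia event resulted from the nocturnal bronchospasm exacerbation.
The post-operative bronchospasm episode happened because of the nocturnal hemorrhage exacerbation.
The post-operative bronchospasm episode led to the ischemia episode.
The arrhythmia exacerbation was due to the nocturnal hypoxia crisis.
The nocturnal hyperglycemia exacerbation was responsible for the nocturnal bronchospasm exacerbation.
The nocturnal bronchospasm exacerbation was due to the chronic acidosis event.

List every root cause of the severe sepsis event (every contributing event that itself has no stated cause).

Tracing upstream from the severe sepsis event: the severe sepsis event ← the chronic acidosis event ← the post-operative bronchospasm episode ← the nocturnal hemorrhage exacerbation.
A separate upstream branch: the severe sepsis event ← the progressive hypoxia event ← the ischemia episode ← the nocturnal hypoxia crisis.
A separate upstream branch: the severe sepsis event ← the progressive hypoxia event ← the nocturnal bronchospasm exacerbation ← the nocturnal hyperglycemia exacerbation.
Each of those chain origins has no stated cause.

the nocturnal hemorrhage exacerbation, the nocturnal hyperglycemia exacerbation, the nocturnal hypoxia crisis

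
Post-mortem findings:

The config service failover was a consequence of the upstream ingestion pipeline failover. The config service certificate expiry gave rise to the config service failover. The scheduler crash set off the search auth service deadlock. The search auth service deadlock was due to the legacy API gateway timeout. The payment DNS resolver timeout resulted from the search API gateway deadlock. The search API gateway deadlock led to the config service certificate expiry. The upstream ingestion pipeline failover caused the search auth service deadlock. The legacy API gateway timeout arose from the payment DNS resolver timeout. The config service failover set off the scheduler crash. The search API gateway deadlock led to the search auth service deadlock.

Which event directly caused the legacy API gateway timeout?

the payment DNS resolver timeout

Upstream contributors include the search API gateway deadlock, but only the payment DNS resolver timeout feeds directly into the legacy API gateway timeout.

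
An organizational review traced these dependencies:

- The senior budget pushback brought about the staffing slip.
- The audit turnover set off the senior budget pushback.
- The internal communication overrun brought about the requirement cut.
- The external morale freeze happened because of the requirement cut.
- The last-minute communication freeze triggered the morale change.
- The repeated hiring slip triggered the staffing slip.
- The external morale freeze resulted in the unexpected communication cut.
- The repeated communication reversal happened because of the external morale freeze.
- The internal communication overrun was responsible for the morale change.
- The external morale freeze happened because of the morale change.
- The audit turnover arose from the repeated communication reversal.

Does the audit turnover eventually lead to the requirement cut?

No

The audit turnover leads to the senior budget pushback, the staffing slip; the requirement cut is not among them.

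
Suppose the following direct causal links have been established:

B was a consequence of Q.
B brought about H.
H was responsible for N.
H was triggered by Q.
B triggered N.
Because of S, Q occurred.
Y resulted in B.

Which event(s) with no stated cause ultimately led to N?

Tracing upstream from N: N ← B ← Q ← S.
A separate upstream branch: N ← B ← Y.
Each of those chain origins has no stated cause.

S, Y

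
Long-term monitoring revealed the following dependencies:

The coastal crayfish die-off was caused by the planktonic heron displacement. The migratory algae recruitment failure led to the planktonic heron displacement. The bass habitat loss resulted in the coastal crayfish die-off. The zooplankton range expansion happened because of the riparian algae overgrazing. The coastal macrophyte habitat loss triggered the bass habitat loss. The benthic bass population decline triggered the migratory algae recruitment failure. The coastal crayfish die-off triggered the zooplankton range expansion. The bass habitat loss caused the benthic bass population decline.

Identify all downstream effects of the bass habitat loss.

the benthic bass population decline, the coastal crayfish die-off, the migratory algae recruitment failure, the planktonic heron displacement, the zooplankton range expansion

Direct effects: the benthic bass population decline, the coastal crayfish die-off.
2 steps out: the migratory algae recruitment failure, the zooplankton range expansion.
3 steps out: the planktonic heron displacement.
Not reachable from it: the coastal macrophyte habitat loss, the riparian algae overgrazing.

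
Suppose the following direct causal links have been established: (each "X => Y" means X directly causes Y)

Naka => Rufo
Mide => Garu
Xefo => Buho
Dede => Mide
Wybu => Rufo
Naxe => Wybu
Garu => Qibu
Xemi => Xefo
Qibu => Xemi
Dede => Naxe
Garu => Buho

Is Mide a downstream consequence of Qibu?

Qibu leads to Xemi, Xefo, Buho; Mide is not among them.

No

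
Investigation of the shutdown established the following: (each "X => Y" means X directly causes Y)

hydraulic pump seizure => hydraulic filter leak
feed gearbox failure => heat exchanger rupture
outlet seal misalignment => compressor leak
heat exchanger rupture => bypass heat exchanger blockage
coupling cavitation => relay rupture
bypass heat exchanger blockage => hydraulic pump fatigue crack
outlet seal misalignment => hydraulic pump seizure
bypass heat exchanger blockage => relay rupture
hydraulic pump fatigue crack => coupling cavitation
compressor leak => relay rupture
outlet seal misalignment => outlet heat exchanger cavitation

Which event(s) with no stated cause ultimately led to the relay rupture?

the feed gearbox failure, the outlet seal misalignment

Tracing upstream from the relay rupture: the relay rupture ← the compressor leak ← the outlet seal misalignment.
A separate upstream branch: the relay rupture ← the bypass heat exchanger blockage ← the heat exchanger rupture ← the feed gearbox failure.
Each of those chain origins has no stated cause.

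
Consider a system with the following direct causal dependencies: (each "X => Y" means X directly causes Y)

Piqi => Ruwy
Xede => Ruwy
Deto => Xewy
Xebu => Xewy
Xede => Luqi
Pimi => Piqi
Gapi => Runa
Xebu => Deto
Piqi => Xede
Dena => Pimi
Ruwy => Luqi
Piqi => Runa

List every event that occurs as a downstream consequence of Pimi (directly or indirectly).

Luqi, Piqi, Runa, Ruwy, Xede

Direct effects: Piqi.
2 steps out: Xede, Ruwy, Runa.
3 steps out: Luqi.
Not reachable from it: Xebu, Deto, Dena, Xewy, Gapi.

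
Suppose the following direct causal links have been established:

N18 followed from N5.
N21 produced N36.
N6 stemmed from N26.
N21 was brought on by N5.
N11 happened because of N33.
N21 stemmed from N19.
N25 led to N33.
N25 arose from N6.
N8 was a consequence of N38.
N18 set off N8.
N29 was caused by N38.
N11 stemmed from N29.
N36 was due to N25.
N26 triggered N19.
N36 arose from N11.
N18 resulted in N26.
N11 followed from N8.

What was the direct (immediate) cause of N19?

Upstream contributors include N5, N18, but only N26 feeds directly into N19.

N26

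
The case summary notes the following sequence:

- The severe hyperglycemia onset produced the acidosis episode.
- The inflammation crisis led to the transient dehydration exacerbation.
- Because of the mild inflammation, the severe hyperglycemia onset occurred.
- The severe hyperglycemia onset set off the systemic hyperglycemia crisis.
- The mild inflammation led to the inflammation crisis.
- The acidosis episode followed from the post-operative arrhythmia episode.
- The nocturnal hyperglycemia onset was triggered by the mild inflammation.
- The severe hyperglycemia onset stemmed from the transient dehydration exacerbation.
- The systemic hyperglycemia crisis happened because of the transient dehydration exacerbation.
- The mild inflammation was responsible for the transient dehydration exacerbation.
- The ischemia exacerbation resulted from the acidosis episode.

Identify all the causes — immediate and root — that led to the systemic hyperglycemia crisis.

Immediate causes of the systemic hyperglycemia crisis: the transient dehydration exacerbation, the severe hyperglycemia onset.
Further upstream: the mild inflammation, the inflammation crisis.

the inflammation crisis, the mild inflammation, the severe hyperglycemia onset, the transient dehydration exacerbation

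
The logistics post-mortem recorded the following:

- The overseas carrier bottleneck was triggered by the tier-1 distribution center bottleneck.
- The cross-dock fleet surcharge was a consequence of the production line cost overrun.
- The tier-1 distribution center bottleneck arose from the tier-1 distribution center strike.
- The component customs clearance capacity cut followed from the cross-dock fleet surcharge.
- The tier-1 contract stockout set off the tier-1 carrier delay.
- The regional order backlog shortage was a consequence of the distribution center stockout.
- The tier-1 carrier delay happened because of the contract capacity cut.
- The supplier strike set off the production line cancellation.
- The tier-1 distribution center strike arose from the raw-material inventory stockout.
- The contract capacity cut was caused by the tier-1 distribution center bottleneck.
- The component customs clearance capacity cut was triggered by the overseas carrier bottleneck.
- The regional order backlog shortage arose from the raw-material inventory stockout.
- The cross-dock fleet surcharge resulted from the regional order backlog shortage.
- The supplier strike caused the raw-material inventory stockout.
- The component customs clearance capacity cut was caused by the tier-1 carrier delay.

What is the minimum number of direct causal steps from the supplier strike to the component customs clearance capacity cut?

Shortest chain: the supplier strike → the raw-material inventory stockout → the regional order backlog shortage → the cross-dock fleet surcharge → the component customs clearance capacity cut.

4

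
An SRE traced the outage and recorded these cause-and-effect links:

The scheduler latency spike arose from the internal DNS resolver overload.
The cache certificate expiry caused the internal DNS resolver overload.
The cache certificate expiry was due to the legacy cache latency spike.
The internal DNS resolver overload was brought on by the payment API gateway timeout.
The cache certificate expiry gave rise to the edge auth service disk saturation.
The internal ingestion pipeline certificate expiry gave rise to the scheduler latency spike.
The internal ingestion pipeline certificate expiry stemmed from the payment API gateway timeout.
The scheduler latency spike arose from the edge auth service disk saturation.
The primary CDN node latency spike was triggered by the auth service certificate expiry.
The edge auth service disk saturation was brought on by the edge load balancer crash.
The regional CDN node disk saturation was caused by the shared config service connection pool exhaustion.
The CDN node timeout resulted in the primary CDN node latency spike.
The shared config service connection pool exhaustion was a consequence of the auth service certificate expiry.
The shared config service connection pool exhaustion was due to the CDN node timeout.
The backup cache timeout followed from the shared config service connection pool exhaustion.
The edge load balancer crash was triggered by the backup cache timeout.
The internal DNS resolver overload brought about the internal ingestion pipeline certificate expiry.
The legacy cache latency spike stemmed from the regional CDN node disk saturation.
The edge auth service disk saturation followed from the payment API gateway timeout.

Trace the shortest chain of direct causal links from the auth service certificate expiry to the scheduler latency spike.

the auth service certificate expiry → the shared config service connection pool exhaustion
the shared config service connection pool exhaustion → the backup cache timeout
the backup cache timeout → the edge load balancer crash
the edge load balancer crash → the edge auth service disk saturation
the edge auth service disk saturation → the scheduler latency spike
Length: 5 steps.

the auth service certificate expiry → the shared config service connection pool exhaustion → the backup cache timeout → the edge load balancer crash → the edge auth service disk saturation → the scheduler latency spike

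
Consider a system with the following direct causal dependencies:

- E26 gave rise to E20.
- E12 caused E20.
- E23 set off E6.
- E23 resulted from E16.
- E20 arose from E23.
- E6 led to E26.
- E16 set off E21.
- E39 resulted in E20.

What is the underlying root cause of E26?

Tracing upstream from E26: E26 ← E6 ← E23 ← E16.
E16 has no stated cause, so it is the root.

E16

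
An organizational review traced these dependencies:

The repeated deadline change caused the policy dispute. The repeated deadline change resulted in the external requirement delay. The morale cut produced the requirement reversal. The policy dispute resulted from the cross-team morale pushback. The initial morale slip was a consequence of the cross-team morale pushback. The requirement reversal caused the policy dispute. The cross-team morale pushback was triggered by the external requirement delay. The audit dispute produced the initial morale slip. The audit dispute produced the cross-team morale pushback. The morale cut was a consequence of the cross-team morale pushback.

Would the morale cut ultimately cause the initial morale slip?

The morale cut leads to the requirement reversal, the policy dispute; the initial morale slip is not among them.

No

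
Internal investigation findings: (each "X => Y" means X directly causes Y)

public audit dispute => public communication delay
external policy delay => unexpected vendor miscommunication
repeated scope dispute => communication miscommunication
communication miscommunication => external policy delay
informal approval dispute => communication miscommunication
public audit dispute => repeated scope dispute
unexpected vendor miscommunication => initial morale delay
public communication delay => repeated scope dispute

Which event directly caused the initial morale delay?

Upstream contributors include the public audit dispute, the public communication delay, the repeated scope dispute, the communication miscommunication, the external policy delay, the informal approval dispute, but only the unexpected vendor miscommunication feeds directly into the initial morale delay.

the unexpected vendor miscommunication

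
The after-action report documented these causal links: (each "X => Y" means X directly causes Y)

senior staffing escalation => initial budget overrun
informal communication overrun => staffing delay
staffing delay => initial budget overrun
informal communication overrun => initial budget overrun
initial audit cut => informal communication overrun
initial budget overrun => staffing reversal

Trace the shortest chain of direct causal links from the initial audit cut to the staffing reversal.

the initial audit cut → the informal communication overrun
the informal communication overrun → the initial budget overrun
the initial budget overrun → the staffing reversal
Length: 3 steps.

the initial audit cut → the informal communication overrun → the initial budget overrun → the staffing reversal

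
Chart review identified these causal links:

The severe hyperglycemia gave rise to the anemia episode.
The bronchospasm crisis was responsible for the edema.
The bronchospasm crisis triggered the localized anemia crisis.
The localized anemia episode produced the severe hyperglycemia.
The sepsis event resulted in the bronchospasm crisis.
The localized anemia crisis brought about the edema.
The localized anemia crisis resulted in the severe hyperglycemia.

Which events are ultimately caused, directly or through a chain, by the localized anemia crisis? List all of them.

Direct effects: the edema, the severe hyperglycemia.
2 steps out: the anemia episode.
Not reachable from it: the sepsis event, the bronchospasm crisis, the localized anemia episode.

the anemia episode, the edema, the severe hyperglycemia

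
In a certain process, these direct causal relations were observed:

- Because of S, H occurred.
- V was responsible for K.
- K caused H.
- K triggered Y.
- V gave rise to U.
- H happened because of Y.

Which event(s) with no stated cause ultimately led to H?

Tracing upstream from H: H ← K ← V.
A separate upstream branch: H ← S.
Each of those chain origins has no stated cause.

S, V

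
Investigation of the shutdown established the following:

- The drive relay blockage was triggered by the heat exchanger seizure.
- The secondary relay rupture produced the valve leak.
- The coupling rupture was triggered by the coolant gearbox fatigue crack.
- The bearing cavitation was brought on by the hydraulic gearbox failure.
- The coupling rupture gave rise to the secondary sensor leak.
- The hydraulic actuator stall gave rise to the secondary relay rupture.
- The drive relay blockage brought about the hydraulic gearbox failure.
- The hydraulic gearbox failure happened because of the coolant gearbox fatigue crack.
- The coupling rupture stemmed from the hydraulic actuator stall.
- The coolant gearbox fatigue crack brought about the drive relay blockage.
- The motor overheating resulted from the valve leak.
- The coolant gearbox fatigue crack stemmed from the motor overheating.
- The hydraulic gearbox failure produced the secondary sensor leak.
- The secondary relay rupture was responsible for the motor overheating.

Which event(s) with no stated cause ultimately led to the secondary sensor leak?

Tracing upstream from the secondary sensor leak: the secondary sensor leak ← the coupling rupture ← the hydraulic actuator stall.
A separate upstream branch: the secondary sensor leak ← the hydraulic gearbox failure ← the drive relay blockage ← the heat exchanger seizure.
Each of those chain origins has no stated cause.

the heat exchanger seizure, the hydraulic actuator stall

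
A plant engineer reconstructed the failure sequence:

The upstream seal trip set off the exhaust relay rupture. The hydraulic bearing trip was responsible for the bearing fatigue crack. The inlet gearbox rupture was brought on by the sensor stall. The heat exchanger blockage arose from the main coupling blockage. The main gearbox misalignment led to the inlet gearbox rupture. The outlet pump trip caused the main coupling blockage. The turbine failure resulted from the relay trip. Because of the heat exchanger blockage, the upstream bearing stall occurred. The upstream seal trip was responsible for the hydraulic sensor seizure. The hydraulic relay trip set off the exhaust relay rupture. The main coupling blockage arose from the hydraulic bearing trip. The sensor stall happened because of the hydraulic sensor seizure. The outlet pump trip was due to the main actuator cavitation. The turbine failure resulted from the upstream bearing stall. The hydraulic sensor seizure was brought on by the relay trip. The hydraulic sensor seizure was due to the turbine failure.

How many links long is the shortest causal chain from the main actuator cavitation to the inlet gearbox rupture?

Shortest chain: the main actuator cavitation → the outlet pump trip → the main coupling blockage → the heat exchanger blockage → the upstream bearing stall → the turbine failure → the hydraulic sensor seizure → the sensor stall → the inlet gearbox rupture.

8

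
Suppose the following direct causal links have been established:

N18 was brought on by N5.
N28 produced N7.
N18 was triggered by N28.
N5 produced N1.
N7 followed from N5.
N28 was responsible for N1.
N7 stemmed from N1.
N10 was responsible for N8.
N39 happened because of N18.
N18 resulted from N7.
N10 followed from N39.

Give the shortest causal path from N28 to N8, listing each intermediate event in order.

N28 → N18 → N39 → N10 → N8

N28 → N18
N18 → N39
N39 → N10
N10 → N8
Length: 4 steps.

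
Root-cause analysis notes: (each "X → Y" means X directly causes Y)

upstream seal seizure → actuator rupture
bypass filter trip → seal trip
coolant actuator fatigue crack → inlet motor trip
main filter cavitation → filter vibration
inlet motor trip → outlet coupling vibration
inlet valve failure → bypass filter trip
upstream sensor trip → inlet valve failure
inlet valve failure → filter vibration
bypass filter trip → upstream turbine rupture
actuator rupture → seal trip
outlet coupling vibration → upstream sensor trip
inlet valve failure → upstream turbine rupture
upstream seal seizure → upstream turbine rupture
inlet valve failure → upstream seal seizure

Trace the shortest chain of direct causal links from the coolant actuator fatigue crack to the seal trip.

the coolant actuator fatigue crack → the inlet motor trip → the outlet coupling vibration → the upstream sensor trip → the inlet valve failure → the bypass filter trip → the seal trip

the coolant actuator fatigue crack → the inlet motor trip
the inlet motor trip → the outlet coupling vibration
the outlet coupling vibration → the upstream sensor trip
the upstream sensor trip → the inlet valve failure
the inlet valve failure → the bypass filter trip
the bypass filter trip → the seal trip
Length: 6 steps.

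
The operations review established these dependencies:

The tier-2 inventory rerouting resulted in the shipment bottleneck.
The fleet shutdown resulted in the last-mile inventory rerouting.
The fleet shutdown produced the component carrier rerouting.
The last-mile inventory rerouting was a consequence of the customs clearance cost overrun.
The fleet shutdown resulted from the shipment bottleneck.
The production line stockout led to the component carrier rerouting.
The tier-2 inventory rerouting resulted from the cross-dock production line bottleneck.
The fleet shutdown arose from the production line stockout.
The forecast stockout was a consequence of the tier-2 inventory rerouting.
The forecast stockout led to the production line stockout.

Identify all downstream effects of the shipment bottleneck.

Direct effects: the fleet shutdown.
2 steps out: the last-mile inventory rerouting, the component carrier rerouting.
Not reachable from it: the customs clearance cost overrun, the cross-dock production line bottleneck, the tier-2 inventory rerouting, the forecast stockout, the production line stockout.

the component carrier rerouting, the fleet shutdown, the last-mile inventory rerouting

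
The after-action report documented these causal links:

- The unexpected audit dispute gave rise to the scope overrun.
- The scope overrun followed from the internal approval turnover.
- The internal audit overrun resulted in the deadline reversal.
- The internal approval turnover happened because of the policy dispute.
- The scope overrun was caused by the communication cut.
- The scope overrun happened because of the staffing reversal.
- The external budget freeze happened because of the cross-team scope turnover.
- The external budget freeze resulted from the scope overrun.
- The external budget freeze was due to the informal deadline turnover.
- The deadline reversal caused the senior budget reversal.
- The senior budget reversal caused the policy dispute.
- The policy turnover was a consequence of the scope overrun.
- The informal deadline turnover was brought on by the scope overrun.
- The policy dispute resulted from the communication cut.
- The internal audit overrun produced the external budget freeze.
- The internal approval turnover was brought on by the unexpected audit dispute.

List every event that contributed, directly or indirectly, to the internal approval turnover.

the communication cut, the deadline reversal, the internal audit overrun, the policy dispute, the senior budget reversal, the unexpected audit dispute

Immediate causes of the internal approval turnover: the unexpected audit dispute, the policy dispute.
Further upstream: the communication cut, the internal audit overrun, the deadline reversal, the senior budget reversal.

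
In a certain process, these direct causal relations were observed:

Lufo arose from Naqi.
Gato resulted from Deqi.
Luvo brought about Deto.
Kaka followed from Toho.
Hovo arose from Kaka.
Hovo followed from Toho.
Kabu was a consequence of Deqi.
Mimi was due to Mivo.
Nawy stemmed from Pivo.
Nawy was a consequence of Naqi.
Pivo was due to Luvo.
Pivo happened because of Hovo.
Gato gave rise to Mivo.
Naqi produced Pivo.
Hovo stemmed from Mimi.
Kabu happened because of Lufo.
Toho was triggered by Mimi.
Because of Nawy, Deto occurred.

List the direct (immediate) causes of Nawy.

Upstream contributors include Deqi, Gato, Mivo, Luvo, Mimi, Toho, Kaka, Hovo, but only Naqi, Pivo feed directly into Nawy.

Naqi, Pivo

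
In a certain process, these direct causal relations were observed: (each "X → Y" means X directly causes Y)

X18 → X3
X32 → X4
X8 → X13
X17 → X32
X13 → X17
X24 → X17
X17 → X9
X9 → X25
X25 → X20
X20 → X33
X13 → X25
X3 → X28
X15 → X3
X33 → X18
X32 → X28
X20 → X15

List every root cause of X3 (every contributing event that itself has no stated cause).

X24, X8

Tracing upstream from X3: X3 ← X15 ← X20 ← X25 ← X13 ← X8.
A separate upstream branch: X3 ← X15 ← X20 ← X25 ← X9 ← X17 ← X24.
Each of those chain origins has no stated cause.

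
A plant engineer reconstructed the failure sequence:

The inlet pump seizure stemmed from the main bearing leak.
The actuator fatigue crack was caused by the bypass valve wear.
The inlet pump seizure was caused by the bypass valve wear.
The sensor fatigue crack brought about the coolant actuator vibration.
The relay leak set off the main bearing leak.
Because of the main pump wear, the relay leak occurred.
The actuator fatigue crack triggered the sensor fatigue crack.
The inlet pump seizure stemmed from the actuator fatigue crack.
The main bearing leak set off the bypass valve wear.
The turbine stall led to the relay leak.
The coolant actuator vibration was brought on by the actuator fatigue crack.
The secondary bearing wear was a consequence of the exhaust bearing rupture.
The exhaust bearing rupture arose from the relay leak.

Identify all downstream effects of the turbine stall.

Direct effects: the relay leak.
2 steps out: the exhaust bearing rupture, the main bearing leak.
3 steps out: the secondary bearing wear, the bypass valve wear, the inlet pump seizure.
4 steps out: the actuator fatigue crack.
5 steps out: the sensor fatigue crack, the coolant actuator vibration.
Not reachable from it: the main pump wear.

the actuator fatigue crack, the bypass valve wear, the coolant actuator vibration, the exhaust bearing rupture, the inlet pump seizure, the main bearing leak, the relay leak, the secondary bearing wear, the sensor fatigue crack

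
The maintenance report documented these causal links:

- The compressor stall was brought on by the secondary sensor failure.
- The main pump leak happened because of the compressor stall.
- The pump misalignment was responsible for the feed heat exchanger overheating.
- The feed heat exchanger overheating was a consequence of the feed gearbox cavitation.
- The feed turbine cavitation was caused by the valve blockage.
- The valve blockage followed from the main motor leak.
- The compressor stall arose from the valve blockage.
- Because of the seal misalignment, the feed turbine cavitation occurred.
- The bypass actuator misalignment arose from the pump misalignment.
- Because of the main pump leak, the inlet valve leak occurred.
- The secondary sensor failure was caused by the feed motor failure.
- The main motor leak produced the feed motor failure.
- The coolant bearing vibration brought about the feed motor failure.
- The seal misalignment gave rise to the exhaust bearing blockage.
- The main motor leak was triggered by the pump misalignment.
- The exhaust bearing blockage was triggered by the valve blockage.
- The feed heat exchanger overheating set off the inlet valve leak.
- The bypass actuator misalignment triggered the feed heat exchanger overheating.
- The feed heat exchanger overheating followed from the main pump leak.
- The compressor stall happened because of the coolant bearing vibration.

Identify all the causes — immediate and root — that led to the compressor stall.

Immediate causes of the compressor stall: the coolant bearing vibration, the valve blockage, the secondary sensor failure.
Further upstream: the pump misalignment, the main motor leak, the feed motor failure.

the coolant bearing vibration, the feed motor failure, the main motor leak, the pump misalignment, the secondary sensor failure, the valve blockage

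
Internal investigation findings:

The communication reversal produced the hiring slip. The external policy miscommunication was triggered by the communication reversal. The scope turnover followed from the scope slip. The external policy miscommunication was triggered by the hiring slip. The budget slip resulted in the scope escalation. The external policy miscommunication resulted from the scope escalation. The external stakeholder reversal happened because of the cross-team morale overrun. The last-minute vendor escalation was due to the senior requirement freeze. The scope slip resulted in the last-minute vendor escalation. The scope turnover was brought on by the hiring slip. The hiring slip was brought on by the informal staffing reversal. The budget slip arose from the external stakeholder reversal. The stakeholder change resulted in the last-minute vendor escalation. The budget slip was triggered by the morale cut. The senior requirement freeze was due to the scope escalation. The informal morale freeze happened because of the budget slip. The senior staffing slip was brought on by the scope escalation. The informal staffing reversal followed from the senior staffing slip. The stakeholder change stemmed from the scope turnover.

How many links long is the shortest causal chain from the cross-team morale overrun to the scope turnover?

7

Shortest chain: the cross-team morale overrun → the external stakeholder reversal → the budget slip → the scope escalation → the senior staffing slip → the informal staffing reversal → the hiring slip → the scope turnover.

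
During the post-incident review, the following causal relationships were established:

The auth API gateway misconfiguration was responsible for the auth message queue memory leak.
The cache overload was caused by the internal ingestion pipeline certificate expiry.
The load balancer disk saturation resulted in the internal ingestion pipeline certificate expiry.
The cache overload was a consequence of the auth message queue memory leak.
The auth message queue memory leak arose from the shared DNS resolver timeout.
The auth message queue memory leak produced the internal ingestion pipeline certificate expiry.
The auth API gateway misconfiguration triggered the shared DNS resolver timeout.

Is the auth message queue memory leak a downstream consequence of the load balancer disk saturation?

The load balancer disk saturation leads to the internal ingestion pipeline certificate expiry, the cache overload; the auth message queue memory leak is not among them.

No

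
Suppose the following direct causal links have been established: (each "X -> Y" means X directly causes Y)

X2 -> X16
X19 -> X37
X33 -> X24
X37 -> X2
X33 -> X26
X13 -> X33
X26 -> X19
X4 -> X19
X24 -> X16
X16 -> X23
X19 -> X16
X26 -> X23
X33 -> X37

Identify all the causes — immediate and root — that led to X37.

X13, X19, X26, X33, X4

Immediate causes of X37: X33, X19.
Further upstream: X13, X26, X4.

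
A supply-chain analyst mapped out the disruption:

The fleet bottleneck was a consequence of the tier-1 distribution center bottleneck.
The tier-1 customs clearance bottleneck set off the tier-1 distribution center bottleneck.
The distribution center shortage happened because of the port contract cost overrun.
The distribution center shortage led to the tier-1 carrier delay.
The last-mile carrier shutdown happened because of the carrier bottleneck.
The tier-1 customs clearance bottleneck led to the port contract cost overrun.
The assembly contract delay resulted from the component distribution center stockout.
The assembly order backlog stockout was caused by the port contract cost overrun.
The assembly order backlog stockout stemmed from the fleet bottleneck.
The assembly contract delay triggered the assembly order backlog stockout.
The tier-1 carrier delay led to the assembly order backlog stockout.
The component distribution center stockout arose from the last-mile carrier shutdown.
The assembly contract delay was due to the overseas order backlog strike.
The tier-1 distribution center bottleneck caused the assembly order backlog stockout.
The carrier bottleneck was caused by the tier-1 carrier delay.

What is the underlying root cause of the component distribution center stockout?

the tier-1 customs clearance bottleneck

Tracing upstream from the component distribution center stockout: the component distribution center stockout ← the last-mile carrier shutdown ← the carrier bottleneck ← the tier-1 carrier delay ← the distribution center shortage ← the port contract cost overrun ← the tier-1 customs clearance bottleneck.
The tier-1 customs clearance bottleneck has no stated cause, so it is the root.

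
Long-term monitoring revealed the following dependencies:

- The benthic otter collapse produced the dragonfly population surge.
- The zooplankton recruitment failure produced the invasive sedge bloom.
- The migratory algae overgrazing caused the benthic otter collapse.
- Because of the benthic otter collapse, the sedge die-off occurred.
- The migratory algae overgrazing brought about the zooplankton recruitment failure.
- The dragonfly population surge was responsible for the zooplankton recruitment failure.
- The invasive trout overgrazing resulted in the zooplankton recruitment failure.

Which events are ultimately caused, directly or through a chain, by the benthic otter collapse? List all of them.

the dragonfly population surge, the invasive sedge bloom, the sedge die-off, the zooplankton recruitment failure

Direct effects: the dragonfly population surge, the sedge die-off.
2 steps out: the zooplankton recruitment failure.
3 steps out: the invasive sedge bloom.
Not reachable from it: the migratory algae overgrazing, the invasive trout overgrazing.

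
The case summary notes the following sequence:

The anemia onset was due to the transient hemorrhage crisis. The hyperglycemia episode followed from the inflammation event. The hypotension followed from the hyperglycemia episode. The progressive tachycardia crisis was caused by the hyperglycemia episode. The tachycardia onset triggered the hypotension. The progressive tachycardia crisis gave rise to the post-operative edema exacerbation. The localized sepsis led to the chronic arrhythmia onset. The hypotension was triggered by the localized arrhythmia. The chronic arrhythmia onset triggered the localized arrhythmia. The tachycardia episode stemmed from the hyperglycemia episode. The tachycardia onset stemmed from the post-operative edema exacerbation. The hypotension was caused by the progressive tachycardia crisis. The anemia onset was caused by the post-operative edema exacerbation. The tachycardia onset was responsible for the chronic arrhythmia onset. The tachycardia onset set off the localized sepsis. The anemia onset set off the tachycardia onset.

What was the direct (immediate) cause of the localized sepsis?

Upstream contributors include the inflammation event, the hyperglycemia episode, the progressive tachycardia crisis, the post-operative edema exacerbation, the anemia onset, the transient hemorrhage crisis, but only the tachycardia onset feeds directly into the localized sepsis.

the tachycardia onset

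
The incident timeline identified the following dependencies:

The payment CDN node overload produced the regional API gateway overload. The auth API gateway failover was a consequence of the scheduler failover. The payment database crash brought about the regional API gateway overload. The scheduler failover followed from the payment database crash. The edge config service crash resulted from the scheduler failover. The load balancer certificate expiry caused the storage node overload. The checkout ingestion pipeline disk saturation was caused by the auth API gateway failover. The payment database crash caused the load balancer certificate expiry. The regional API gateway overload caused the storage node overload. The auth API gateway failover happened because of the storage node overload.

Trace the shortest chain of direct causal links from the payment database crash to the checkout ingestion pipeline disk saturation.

the payment database crash → the scheduler failover
the scheduler failover → the auth API gateway failover
the auth API gateway failover → the checkout ingestion pipeline disk saturation
Length: 3 steps.

the payment database crash → the scheduler failover → the auth API gateway failover → the checkout ingestion pipeline disk saturation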